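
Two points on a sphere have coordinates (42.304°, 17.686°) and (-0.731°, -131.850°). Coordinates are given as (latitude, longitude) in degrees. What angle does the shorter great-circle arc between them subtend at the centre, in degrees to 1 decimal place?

With latitudes φ₁ = 42.304°, φ₂ = -0.731° and longitude difference Δλ = -149.536°:
cos c = sin φ₁ sin φ₂ + cos φ₁ cos φ₂ cos Δλ = (0.6731)(-0.0128) + (0.7396)(0.9999)(-0.8619) = -0.64602,
so c = arccos(-0.64602) = 2.27315 rad.
So the angular separation is 130.2°.

130.2°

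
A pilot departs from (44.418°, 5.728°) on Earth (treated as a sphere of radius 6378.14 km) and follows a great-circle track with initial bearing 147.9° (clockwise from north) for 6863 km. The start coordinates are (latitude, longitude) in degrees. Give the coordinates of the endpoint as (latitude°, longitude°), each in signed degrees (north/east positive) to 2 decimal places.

-11.55°, 34.24°

Angular distance δ = d/R = 6863/6378.14 = 1.07602 rad; initial bearing θ = 2.5813 rad.
sin φ₂ = sin φ₁ cos δ + cos φ₁ sin δ cos θ = (0.6999)(0.4748) + (0.7143)(0.8801)(-0.8471) = -0.2002, so φ₂ = -11.55°.
Δλ = atan2(sin θ sin δ cos φ₁, cos δ − sin φ₁ sin φ₂) = atan2(0.3340, 0.6149) = 28.511°.
λ₂ = 5.728° + 28.511° = 34.24°.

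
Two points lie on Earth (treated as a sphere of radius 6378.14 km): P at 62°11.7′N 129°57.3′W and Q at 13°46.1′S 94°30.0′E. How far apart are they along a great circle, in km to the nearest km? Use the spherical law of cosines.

13611 km

In radians: φ₁ = 1.0855, φ₂ = -0.2403, Δλ = -135.545° = -2.3657 rad.
cos c = sin φ₁ sin φ₂ + cos φ₁ cos φ₂ cos Δλ = (0.8845)(-0.2380) + (0.4665)(0.9713)(-0.7138) = -0.53391,
so c = arccos(-0.53391) = 2.13402 rad.
Distance = R·c = 6378.14 × 2.1340 ≈ 13611 km.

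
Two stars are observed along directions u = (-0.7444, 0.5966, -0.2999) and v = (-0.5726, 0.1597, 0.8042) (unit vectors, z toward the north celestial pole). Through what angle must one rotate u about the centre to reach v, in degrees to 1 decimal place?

73.7°

u·v = 0.2803; |u| = 1.0000, |v| = 1.0001.
cos θ = (u·v)/(|u||v|) = 0.2803, so θ = 73.7°.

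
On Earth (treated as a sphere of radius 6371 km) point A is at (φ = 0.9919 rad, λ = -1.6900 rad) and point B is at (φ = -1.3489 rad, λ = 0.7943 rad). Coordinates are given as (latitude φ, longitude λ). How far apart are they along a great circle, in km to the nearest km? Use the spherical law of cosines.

In radians: φ₁ = 0.9919, φ₂ = -1.3489, Δλ = 142.340° = 2.4843 rad.
cos c = sin φ₁ sin φ₂ + cos φ₁ cos φ₂ cos Δλ = (0.8371)(-0.9755) + (0.5471)(0.2201)(-0.7916) = -0.91186,
so c = arccos(-0.91186) = 2.71860 rad.
Distance = R·c = 6371 × 2.7186 ≈ 17320 km.

17320 km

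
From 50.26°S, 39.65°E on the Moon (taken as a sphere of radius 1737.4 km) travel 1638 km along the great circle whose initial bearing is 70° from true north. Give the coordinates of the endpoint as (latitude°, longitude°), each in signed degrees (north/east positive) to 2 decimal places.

Angular distance δ = d/R = 1638/1737.4 = 0.94279 rad; initial bearing θ = 1.2217 rad.
sin φ₂ = sin φ₁ cos δ + cos φ₁ sin δ cos θ = (-0.7690)(0.5875) + (0.6393)(0.8092)(0.3420) = -0.2749, so φ₂ = -15.95°.
Δλ = atan2(sin θ sin δ cos φ₁, cos δ − sin φ₁ sin φ₂) = atan2(0.4861, 0.3762) = 52.266°.
λ₂ = 39.650° + 52.266° = 91.92°.

-15.95°, 91.92°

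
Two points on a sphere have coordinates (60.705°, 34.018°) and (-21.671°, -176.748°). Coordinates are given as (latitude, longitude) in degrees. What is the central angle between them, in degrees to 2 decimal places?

Let φ₁ = 1.0595 rad, φ₂ = -0.3782 rad, and Δλ = 2.6046 rad.
cos c = sin φ₁ sin φ₂ + cos φ₁ cos φ₂ cos Δλ = (0.8721)(-0.3693) + (0.4893)(0.9293)(-0.8593) = -0.71278,
so c = arccos(-0.71278) = 2.36425 rad.
So the angular separation is 135.46°.

135.46°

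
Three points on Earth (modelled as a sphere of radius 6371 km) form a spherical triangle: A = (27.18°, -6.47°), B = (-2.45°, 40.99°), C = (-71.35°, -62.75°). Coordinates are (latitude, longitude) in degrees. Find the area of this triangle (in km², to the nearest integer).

Side lengths (central angles): a = 1.6062, b = 1.8493, c = 0.9504 rad; semiperimeter s = 2.2029.
By l'Huilier's theorem, tan(E/4) = √[tan(s/2) tan((s−a)/2) tan((s−b)/2) tan((s−c)/2)], giving spherical excess E = 1.0920 rad.
Area = E·R² = 1.0920 × (6371)² ≈ 44323605 km².

44323605 km²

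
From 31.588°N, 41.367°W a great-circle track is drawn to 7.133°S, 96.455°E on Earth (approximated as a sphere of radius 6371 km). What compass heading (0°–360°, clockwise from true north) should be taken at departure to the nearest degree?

67°

Δλ = 137.822° = 2.4054 rad.
y = sin Δλ · cos φ₂ = (0.6714)(0.9923) = 0.6662
x = cos φ₁ sin φ₂ − sin φ₁ cos φ₂ cos Δλ = (0.8518)(-0.1242) − (0.5238)(0.9923)(-0.7411) = 0.2794
θ = atan2(y, x) = 67.25°, so the bearing is 67°.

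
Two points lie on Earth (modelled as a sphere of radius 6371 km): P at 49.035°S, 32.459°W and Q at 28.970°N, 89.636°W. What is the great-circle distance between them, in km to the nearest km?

Let φ₁ = -0.8558 rad, φ₂ = 0.5056 rad, and Δλ = -0.9979 rad.
cos c = sin φ₁ sin φ₂ + cos φ₁ cos φ₂ cos Δλ = (-0.7551)(0.4844) + (0.6556)(0.8749)(0.5420) = -0.05484,
so c = arccos(-0.05484) = 1.62566 rad.
Distance = R·c = 6371 × 1.6257 ≈ 10357 km.

10357 km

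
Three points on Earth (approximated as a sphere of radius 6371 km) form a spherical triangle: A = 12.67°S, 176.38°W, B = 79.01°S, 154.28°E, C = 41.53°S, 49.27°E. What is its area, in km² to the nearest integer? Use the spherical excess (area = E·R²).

Side lengths (central angles): a = 0.9098, b = 1.9446, c = 1.1838 rad; semiperimeter s = 2.0191.
By l'Huilier's theorem, tan(E/4) = √[tan(s/2) tan((s−a)/2) tan((s−b)/2) tan((s−c)/2)], giving spherical excess E = 0.5079 rad.
Area = E·R² = 0.5079 × (6371)² ≈ 20613563 km².

20613563 km²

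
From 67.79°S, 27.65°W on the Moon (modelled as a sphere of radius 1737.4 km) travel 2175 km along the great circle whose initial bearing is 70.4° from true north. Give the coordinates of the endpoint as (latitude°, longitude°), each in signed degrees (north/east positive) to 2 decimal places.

Angular distance δ = d/R = 2175/1737.4 = 1.25187 rad; initial bearing θ = 1.2287 rad.
sin φ₂ = sin φ₁ cos δ + cos φ₁ sin δ cos θ = (-0.9258)(0.3135) + (0.3780)(0.9496)(0.3355) = -0.1699, so φ₂ = -9.78°.
Δλ = atan2(sin θ sin δ cos φ₁, cos δ − sin φ₁ sin φ₂) = atan2(0.3381, 0.1563) = 65.196°.
λ₂ = -27.650° + 65.196° = 37.55°.

-9.78°, 37.55°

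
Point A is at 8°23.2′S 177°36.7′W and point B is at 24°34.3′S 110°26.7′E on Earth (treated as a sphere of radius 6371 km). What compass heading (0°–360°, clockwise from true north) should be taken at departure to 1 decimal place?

246.8°

Δλ = -71.943° = -1.2556 rad.
y = sin Δλ · cos φ₂ = (-0.9508)(0.9094) = -0.8647
x = cos φ₁ sin φ₂ − sin φ₁ cos φ₂ cos Δλ = (0.9893)(-0.4158) − (-0.1459)(0.9094)(0.3100) = -0.3703
θ = atan2(y, x) = -113.18°; adding 360° gives 246.8°.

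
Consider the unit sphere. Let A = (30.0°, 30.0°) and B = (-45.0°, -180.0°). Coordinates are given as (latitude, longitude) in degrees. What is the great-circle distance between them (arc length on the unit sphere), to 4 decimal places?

Let φ₁ = 0.5236 rad, φ₂ = -0.7854 rad, and Δλ = 2.6180 rad.
cos c = sin φ₁ sin φ₂ + cos φ₁ cos φ₂ cos Δλ = (0.5000)(-0.7071) + (0.8660)(0.7071)(-0.8660) = -0.88388,
so c = arccos(-0.88388) = 2.65490 rad.
On the unit sphere the arc length equals the central angle: 2.6549.

2.6549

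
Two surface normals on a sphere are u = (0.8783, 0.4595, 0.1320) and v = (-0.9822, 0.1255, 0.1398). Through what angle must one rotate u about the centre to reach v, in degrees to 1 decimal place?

141.9°

u·v = -0.7865; |u| = 1.0000, |v| = 1.0000.
cos θ = (u·v)/(|u||v|) = -0.7866, so θ = 141.9°.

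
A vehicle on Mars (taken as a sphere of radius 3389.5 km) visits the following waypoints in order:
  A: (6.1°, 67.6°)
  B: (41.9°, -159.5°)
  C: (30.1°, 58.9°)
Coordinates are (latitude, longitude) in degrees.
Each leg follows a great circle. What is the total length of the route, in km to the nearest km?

12744 km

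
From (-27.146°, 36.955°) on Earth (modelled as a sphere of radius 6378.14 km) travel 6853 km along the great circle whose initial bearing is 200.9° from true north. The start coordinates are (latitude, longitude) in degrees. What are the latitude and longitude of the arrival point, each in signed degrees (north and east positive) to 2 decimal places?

Angular distance δ = d/R = 6853/6378.14 = 1.07445 rad; initial bearing θ = 3.5064 rad.
sin φ₂ = sin φ₁ cos δ + cos φ₁ sin δ cos θ = (-0.4563)(0.4762) + (0.8898)(0.8793)(-0.9342) = -0.9483, so φ₂ = -71.49°.
Δλ = atan2(sin θ sin δ cos φ₁, cos δ − sin φ₁ sin φ₂) = atan2(-0.2791, 0.0436) = -81.130°.
λ₂ = 36.955° − 81.130° = -44.18°.

-71.49°, -44.18°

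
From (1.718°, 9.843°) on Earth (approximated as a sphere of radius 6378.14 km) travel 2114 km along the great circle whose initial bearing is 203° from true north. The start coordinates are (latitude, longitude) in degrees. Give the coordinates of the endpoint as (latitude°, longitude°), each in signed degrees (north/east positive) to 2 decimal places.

-15.73°, 2.25°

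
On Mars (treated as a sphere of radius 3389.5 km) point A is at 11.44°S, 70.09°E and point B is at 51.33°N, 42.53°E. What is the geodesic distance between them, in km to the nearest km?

3973 km

With latitudes φ₁ = -11.440°, φ₂ = 51.330° and longitude difference Δλ = -27.560°:
Haversine: a = sin²(Δφ/2) + cos φ₁ cos φ₂ sin²(Δλ/2) = 0.2712 + (0.9801)(0.6248)(0.0567) = 0.30596.
Central angle c = 2·arcsin(√a) = 1.17226 rad.
Distance = R·c = 3389.5 × 1.1723 ≈ 3973 km.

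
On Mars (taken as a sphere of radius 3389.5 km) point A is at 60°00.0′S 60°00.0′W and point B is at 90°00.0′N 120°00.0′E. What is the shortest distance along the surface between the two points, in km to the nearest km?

8874 km

With latitudes φ₁ = -60.000°, φ₂ = 90.000° and longitude difference Δλ = -180.000°:
cos c = sin φ₁ sin φ₂ + cos φ₁ cos φ₂ cos Δλ = (-0.8660)(1.0000) + (0.5000)(0.0000)(-1.0000) = -0.86603,
so c = arccos(-0.86603) = 2.61799 rad.
Distance = R·c = 3389.5 × 2.6180 ≈ 8874 km.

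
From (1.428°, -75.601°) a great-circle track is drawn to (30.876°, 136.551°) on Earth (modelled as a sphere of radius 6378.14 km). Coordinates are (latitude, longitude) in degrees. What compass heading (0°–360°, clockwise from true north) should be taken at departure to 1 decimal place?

319.3°

With φ₁ = 0.0249, φ₂ = 0.5389, Δλ = -2.5804 rad, the forward-azimuth formula gives
θ = atan2( sin Δλ cos φ₂ , cos φ₁ sin φ₂ − sin φ₁ cos φ₂ cos Δλ ) = atan2(-0.4567, 0.5311) = -40.69°.
Adding 360° brings this into [0°, 360°): 319.3°.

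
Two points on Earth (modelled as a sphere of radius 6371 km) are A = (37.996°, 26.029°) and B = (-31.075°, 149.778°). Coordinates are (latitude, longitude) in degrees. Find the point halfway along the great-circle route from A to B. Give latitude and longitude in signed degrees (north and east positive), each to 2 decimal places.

The central angle between A and B is δ = 2.3361 rad.
With f = 0.5, the slerp weights are sin((1−f)δ)/sin δ = 1.2756 and sin(fδ)/sin δ = 1.2756.
Weighted sum of the unit vectors: (1.2756)·(0.7081,0.3458,0.6156) + (1.2756)·(-0.7401,0.4311,-0.5162) = (-0.0408, 0.9911, 0.1269).
Converting back: φ = atan2(z, √(x²+y²)) = 7.29°, λ = atan2(y, x) = 92.36°.

7.29°, 92.36°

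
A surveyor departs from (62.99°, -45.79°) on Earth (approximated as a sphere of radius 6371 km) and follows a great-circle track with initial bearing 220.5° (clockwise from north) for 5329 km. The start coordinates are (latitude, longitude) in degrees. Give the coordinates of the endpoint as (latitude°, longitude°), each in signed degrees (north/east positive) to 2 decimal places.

Angular distance δ = d/R = 5329/6371 = 0.83645 rad; initial bearing θ = 3.8485 rad.
sin φ₂ = sin φ₁ cos δ + cos φ₁ sin δ cos θ = (0.8909)(0.6701) + (0.4541)(0.7423)(-0.7604) = 0.3407, so φ₂ = 19.92°.
Δλ = atan2(sin θ sin δ cos φ₁, cos δ − sin φ₁ sin φ₂) = atan2(-0.2189, 0.3666) = -30.846°.
λ₂ = -45.790° − 30.846° = -76.64°.

19.92°, -76.64°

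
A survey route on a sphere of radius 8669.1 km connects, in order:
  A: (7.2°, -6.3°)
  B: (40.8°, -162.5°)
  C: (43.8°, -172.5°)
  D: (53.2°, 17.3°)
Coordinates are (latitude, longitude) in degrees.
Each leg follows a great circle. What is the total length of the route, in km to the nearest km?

32963 km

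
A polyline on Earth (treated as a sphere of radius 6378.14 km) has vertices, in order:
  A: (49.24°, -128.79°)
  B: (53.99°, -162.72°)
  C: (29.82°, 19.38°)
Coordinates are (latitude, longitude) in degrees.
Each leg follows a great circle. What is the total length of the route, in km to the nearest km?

13085 km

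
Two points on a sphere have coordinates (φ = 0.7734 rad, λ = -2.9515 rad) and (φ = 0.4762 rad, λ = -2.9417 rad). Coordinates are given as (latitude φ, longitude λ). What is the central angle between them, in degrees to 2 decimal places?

Let φ₁ = 0.7734 rad, φ₂ = 0.4762 rad, and Δλ = 0.0098 rad.
Haversine: a = sin²(Δφ/2) + cos φ₁ cos φ₂ sin²(Δλ/2) = 0.0219 + (0.7155)(0.8887)(0.0000) = 0.02194.
Central angle c = 2·arcsin(√a) = 0.29730 rad.
So the angular separation is 17.03°.

17.03°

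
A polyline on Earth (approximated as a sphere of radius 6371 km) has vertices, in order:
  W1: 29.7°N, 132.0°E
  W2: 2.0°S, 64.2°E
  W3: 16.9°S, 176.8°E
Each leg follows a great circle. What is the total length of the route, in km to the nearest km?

Leg W1→W2: central angle 1.2549 rad, distance 7994.7 km.
Leg W2→W3: central angle 1.9362 rad, distance 12335.6 km.
Total: 7994.7 + 12335.6 ≈ 20330 km.

20330 km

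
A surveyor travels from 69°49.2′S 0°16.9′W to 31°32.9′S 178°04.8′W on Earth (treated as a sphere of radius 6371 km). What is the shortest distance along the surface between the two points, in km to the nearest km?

In radians: φ₁ = -1.2186, φ₂ = -0.5506, Δλ = -177.798° = -3.1032 rad.
Haversine: a = sin²(Δφ/2) + cos φ₁ cos φ₂ sin²(Δλ/2) = 0.1075 + (0.3450)(0.8522)(0.9996) = 0.40133.
Central angle c = 2·arcsin(√a) = 1.37216 rad.
Distance = R·c = 6371 × 1.3722 ≈ 8742 km.

8742 km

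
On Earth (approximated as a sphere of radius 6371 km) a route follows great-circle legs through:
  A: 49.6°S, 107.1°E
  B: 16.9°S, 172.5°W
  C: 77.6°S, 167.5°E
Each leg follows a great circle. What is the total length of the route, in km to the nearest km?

14740 km

Leg A→B: central angle 1.2400 rad, distance 7900.0 km.
Leg B→C: central angle 1.0736 rad, distance 6839.7 km.
Total: 7900.0 + 6839.7 ≈ 14740 km.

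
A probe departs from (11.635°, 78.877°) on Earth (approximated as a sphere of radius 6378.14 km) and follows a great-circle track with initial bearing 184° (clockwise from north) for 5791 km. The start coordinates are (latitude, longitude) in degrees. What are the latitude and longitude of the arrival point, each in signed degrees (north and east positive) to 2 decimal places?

Angular distance δ = d/R = 5791/6378.14 = 0.90794 rad; initial bearing θ = 3.2114 rad.
sin φ₂ = sin φ₁ cos δ + cos φ₁ sin δ cos θ = (0.2017)(0.6154) + (0.9795)(0.7882)(-0.9976) = -0.6461, so φ₂ = -40.25°.
Δλ = atan2(sin θ sin δ cos φ₁, cos δ − sin φ₁ sin φ₂) = atan2(-0.0539, 0.7457) = -4.131°.
λ₂ = 78.877° − 4.131° = 74.75°.

-40.25°, 74.75°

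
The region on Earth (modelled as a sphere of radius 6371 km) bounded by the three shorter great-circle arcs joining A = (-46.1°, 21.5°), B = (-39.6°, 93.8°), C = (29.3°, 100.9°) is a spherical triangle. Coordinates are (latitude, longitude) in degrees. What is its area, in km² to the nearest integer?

25685744 km²

Side lengths (central angles): a = 1.2080, b = 1.8146, c = 0.8998 rad; semiperimeter s = 1.9612.
By l'Huilier's theorem, tan(E/4) = √[tan(s/2) tan((s−a)/2) tan((s−b)/2) tan((s−c)/2)], giving spherical excess E = 0.6328 rad.
Area = E·R² = 0.6328 × (6371)² ≈ 25685744 km².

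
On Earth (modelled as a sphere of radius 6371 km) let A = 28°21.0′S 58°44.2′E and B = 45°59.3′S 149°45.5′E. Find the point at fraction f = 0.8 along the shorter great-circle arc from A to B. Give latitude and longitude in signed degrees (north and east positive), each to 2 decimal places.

Central angle δ = 1.2338 rad. Interpolating on the sphere with fraction f = 0.8:
P = [sin((1−f)δ)·A + sin(fδ)·B] / sin δ = 0.2588·A + 0.8841·B in Cartesian coordinates,
giving P = (-0.4125, 0.5041, -0.7588), i.e. latitude -49.36°, longitude 129.29°.

-49.36°, 129.29°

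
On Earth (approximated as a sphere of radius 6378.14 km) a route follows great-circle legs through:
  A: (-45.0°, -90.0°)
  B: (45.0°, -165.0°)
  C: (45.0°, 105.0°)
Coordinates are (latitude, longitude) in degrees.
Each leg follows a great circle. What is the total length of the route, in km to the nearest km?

Leg A→B: central angle 1.9504 rad, distance 12440.2 km.
Leg B→C: central angle 1.0472 rad, distance 6679.2 km.
Total: 12440.2 + 6679.2 ≈ 19119 km.

19119 km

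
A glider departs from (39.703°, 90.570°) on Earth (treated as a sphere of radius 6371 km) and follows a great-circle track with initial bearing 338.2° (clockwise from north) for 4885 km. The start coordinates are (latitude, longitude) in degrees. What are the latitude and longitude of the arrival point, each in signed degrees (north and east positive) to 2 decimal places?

Angular distance δ = d/R = 4885/6371 = 0.76676 rad; initial bearing θ = 5.9027 rad.
sin φ₂ = sin φ₁ cos δ + cos φ₁ sin δ cos θ = (0.6388)(0.7202) + (0.7694)(0.6938)(0.9285) = 0.9557, so φ₂ = 72.87°.
Δλ = atan2(sin θ sin δ cos φ₁, cos δ − sin φ₁ sin φ₂) = atan2(-0.1982, 0.1097) = -61.044°.
λ₂ = 90.570° − 61.044° = 29.53°.

72.87°, 29.53°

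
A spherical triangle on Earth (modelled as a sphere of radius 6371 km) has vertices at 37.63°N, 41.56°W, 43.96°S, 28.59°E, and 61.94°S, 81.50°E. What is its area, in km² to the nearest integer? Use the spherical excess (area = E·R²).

Side lengths (central angles): a = 0.6150, b = 2.4069, c = 1.8031 rad; semiperimeter s = 2.4125.
By l'Huilier's theorem, tan(E/4) = √[tan(s/2) tan((s−a)/2) tan((s−b)/2) tan((s−c)/2)], giving spherical excess E = 0.2159 rad.
Area = E·R² = 0.2159 × (6371)² ≈ 8764796 km².

8764796 km²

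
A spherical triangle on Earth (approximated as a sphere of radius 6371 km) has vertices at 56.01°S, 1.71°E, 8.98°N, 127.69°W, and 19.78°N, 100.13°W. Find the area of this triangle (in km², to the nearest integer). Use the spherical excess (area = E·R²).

Side lengths (central angles): a = 0.5016, b = 1.9698, c = 2.0714 rad; semiperimeter s = 2.2714.
By l'Huilier's theorem, tan(E/4) = √[tan(s/2) tan((s−a)/2) tan((s−b)/2) tan((s−c)/2)], giving spherical excess E = 0.7903 rad.
Area = E·R² = 0.7903 × (6371)² ≈ 32078962 km².

32078962 km²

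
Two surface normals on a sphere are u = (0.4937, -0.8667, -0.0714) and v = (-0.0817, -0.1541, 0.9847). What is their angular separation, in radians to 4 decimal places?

u·v = 0.0229; |u| = 1.0000, |v| = 1.0000.
cos θ = (u·v)/(|u||v|) = 0.0229, so θ = 1.5479 rad.

1.5479 rad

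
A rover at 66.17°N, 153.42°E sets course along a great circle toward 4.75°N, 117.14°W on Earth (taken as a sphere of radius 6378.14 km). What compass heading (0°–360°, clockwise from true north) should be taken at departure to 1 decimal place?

With φ₁ = 1.1549, φ₂ = 0.0829, Δλ = 1.5610 rad, the forward-azimuth formula gives
θ = atan2( sin Δλ cos φ₂ , cos φ₁ sin φ₂ − sin φ₁ cos φ₂ cos Δλ ) = atan2(0.9965, 0.0245) = 88.59°.
So the initial bearing is 88.6°.

88.6°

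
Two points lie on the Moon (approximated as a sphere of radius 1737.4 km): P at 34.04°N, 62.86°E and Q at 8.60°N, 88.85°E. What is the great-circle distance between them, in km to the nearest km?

1058 km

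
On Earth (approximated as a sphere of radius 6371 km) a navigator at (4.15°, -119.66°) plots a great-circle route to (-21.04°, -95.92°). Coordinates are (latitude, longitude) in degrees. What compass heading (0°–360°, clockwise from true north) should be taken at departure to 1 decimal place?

138.2°

With φ₁ = 0.0724, φ₂ = -0.3672, Δλ = 0.4143 rad, the forward-azimuth formula gives
θ = atan2( sin Δλ cos φ₂ , cos φ₁ sin φ₂ − sin φ₁ cos φ₂ cos Δλ ) = atan2(0.3757, -0.4199) = 138.18°.
So the initial bearing is 138.2°.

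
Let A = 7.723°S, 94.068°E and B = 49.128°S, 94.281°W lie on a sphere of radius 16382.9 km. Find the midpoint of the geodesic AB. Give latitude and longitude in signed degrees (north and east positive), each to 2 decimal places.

Central angle δ = 2.1412 rad. Interpolating on the sphere with fraction f = 0.5:
P = [sin((1−f)δ)·A + sin(fδ)·B] / sin δ = 1.0425·A + 1.0425·B in Cartesian coordinates,
giving P = (-0.1242, 0.3502, -0.9284), i.e. latitude -68.19°, longitude 109.53°.

-68.19°, 109.53°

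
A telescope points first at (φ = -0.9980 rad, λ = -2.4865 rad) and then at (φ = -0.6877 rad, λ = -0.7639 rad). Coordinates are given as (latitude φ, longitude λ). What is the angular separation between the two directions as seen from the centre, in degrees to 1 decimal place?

62.0°

In radians: φ₁ = -0.9980, φ₂ = -0.6877, Δλ = 98.698° = 1.7226 rad.
cos c = sin φ₁ sin φ₂ + cos φ₁ cos φ₂ cos Δλ = (-0.8404)(-0.6348) + (0.5420)(0.7727)(-0.1512) = 0.47012,
so c = arccos(0.47012) = 1.08137 rad.
So the angular separation is 62.0°.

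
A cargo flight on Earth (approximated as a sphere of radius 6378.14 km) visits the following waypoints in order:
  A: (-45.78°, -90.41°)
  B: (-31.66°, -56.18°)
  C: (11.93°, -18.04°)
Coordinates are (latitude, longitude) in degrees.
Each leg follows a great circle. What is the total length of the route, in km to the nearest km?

9659 km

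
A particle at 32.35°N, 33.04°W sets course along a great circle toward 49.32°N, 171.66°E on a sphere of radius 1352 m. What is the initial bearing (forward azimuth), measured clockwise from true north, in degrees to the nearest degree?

344°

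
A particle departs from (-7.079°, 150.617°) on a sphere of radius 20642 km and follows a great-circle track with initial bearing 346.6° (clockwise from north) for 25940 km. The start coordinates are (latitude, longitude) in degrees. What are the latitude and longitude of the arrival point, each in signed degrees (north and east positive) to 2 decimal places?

Angular distance δ = d/R = 25940/20642 = 1.25666 rad; initial bearing θ = 6.0493 rad.
sin φ₂ = sin φ₁ cos δ + cos φ₁ sin δ cos θ = (-0.1232)(0.3090) + (0.9924)(0.9511)(0.9728) = 0.8800, so φ₂ = 61.65°.
Δλ = atan2(sin θ sin δ cos φ₁, cos δ − sin φ₁ sin φ₂) = atan2(-0.2187, 0.4174) = -27.653°.
λ₂ = 150.617° − 27.653° = 122.96°.

61.65°, 122.96°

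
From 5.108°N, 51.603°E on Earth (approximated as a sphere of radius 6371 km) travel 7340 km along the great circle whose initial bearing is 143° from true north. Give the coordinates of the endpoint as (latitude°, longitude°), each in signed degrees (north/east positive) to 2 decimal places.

Angular distance δ = d/R = 7340/6371 = 1.15210 rad; initial bearing θ = 2.4958 rad.
sin φ₂ = sin φ₁ cos δ + cos φ₁ sin δ cos θ = (0.0890)(0.4066) + (0.9960)(0.9136)(-0.7986) = -0.6906, so φ₂ = -43.67°.
Δλ = atan2(sin θ sin δ cos φ₁, cos δ − sin φ₁ sin φ₂) = atan2(0.5476, 0.4681) = 49.480°.
λ₂ = 51.603° + 49.480° = 101.08°.

-43.67°, 101.08°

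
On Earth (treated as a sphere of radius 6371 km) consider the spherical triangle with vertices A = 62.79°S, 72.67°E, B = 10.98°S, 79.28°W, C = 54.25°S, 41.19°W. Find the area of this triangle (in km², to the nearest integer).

7711821 km²

Side lengths (central angles): a = 0.9198, b = 0.9101, c = 1.7996 rad; semiperimeter s = 1.8147.
By l'Huilier's theorem, tan(E/4) = √[tan(s/2) tan((s−a)/2) tan((s−b)/2) tan((s−c)/2)], giving spherical excess E = 0.1900 rad.
Area = E·R² = 0.1900 × (6371)² ≈ 7711821 km².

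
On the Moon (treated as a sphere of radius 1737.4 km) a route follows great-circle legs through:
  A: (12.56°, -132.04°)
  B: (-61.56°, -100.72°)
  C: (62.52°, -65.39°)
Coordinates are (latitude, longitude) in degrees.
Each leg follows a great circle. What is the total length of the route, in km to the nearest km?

Leg A→B: central angle 1.3634 rad, distance 2368.8 km.
Leg B→C: central angle 2.2153 rad, distance 3848.9 km.
Total: 2368.8 + 3848.9 ≈ 6218 km.

6218 km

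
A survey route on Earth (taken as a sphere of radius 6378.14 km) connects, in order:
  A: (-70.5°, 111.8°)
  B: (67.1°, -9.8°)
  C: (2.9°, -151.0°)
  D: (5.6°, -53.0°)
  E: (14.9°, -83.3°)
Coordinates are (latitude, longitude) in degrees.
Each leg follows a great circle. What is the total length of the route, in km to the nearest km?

Leg A→B: central angle 2.7831 rad, distance 17750.7 km.
Leg B→C: central angle 1.8300 rad, distance 11671.7 km.
Leg C→D: central angle 1.7046 rad, distance 10872.1 km.
Leg D→E: central angle 0.5443 rad, distance 3471.8 km.
Total: 17750.7 + 11671.7 + 10872.1 + 3471.8 ≈ 43766 km.

43766 km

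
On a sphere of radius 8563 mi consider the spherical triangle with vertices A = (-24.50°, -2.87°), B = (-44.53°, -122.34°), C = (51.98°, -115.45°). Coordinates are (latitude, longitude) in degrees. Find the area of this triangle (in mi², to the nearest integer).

177418744 mi²

Side lengths (central angles): a = 1.6876, b = 2.1435, c = 1.5991 rad; semiperimeter s = 2.7151.
By l'Huilier's theorem, tan(E/4) = √[tan(s/2) tan((s−a)/2) tan((s−b)/2) tan((s−c)/2)], giving spherical excess E = 2.4196 rad.
Area = E·R² = 2.4196 × (8563)² ≈ 177418744 mi².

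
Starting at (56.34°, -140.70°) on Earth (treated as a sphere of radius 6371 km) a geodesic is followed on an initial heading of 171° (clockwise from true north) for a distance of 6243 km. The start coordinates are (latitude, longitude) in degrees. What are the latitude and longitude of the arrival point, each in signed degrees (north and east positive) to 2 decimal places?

0.52°, -133.24°

Angular distance δ = d/R = 6243/6371 = 0.97991 rad; initial bearing θ = 2.9845 rad.
sin φ₂ = sin φ₁ cos δ + cos φ₁ sin δ cos θ = (0.8323)(0.5571) + (0.5543)(0.8304)(-0.9877) = 0.0091, so φ₂ = 0.52°.
Δλ = atan2(sin θ sin δ cos φ₁, cos δ − sin φ₁ sin φ₂) = atan2(0.0720, 0.5495) = 7.465°.
λ₂ = -140.700° + 7.465° = -133.24°.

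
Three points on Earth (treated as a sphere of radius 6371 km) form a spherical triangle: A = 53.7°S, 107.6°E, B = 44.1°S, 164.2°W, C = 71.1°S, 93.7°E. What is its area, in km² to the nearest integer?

6485092 km²

Side lengths (central angles): a = 0.9152, b = 0.3219, c = 0.9592 rad; semiperimeter s = 1.0981.
By l'Huilier's theorem, tan(E/4) = √[tan(s/2) tan((s−a)/2) tan((s−b)/2) tan((s−c)/2)], giving spherical excess E = 0.1598 rad.
Area = E·R² = 0.1598 × (6371)² ≈ 6485092 km².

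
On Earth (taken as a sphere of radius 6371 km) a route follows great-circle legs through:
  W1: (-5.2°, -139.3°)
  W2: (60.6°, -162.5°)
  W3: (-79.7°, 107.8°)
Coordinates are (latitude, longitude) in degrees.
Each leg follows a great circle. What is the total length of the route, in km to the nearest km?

24153 km

Leg W1→W2: central angle 1.1914 rad, distance 7590.2 km.
Leg W2→W3: central angle 2.5997 rad, distance 16562.4 km.
Total: 7590.2 + 16562.4 ≈ 24153 km.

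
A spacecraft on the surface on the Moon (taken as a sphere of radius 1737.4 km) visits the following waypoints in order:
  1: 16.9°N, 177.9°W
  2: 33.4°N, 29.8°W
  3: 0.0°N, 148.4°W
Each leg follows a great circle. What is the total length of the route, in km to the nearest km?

7119 km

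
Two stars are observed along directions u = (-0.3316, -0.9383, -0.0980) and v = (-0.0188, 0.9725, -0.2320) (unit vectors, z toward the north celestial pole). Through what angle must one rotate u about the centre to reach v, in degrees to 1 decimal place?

u·v = -0.8835; |u| = 1.0000, |v| = 1.0000.
cos θ = (u·v)/(|u||v|) = -0.8836, so θ = 152.1°.

152.1°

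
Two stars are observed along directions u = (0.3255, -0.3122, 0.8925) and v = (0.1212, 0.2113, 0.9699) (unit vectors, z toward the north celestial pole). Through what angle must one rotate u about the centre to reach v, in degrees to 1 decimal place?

33.0°

u·v = 0.8391; |u| = 1.0000, |v| = 1.0000.
cos θ = (u·v)/(|u||v|) = 0.8391, so θ = 33.0°.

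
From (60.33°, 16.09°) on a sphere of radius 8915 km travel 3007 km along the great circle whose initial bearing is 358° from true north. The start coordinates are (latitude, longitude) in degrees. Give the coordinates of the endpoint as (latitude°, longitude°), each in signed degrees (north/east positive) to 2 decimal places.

79.62°, 12.41°

Angular distance δ = d/R = 3007/8915 = 0.33730 rad; initial bearing θ = 6.2483 rad.
sin φ₂ = sin φ₁ cos δ + cos φ₁ sin δ cos θ = (0.8689)(0.9437) + (0.4950)(0.3309)(0.9994) = 0.9836, so φ₂ = 79.62°.
Δλ = atan2(sin θ sin δ cos φ₁, cos δ − sin φ₁ sin φ₂) = atan2(-0.0057, 0.0890) = -3.677°.
λ₂ = 16.090° − 3.677° = 12.41°.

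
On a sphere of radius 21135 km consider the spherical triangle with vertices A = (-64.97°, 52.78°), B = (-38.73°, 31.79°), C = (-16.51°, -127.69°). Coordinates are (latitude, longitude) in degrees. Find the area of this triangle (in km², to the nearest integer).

Side lengths (central angles): a = 2.1208, b = 1.7195, c = 0.5053 rad; semiperimeter s = 2.1728.
By l'Huilier's theorem, tan(E/4) = √[tan(s/2) tan((s−a)/2) tan((s−b)/2) tan((s−c)/2)], giving spherical excess E = 0.4462 rad.
Area = E·R² = 0.4462 × (21135)² ≈ 199330652 km².

199330652 km²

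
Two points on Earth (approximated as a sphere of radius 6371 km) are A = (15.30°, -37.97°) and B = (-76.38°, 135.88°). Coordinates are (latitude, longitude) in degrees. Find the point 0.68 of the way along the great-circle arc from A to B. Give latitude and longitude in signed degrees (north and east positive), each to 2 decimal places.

-65.45°, -34.05°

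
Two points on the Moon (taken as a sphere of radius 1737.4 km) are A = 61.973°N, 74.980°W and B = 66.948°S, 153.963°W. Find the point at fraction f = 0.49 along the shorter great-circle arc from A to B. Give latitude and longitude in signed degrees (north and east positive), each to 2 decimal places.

-1.86°, -109.78°

Central angle δ = 2.4608 rad. Interpolating on the sphere with fraction f = 0.49:
P = [sin((1−f)δ)·A + sin(fδ)·B] / sin δ = 1.5102·A + 1.4841·B in Cartesian coordinates,
giving P = (-0.3383, -0.9405, -0.0325), i.e. latitude -1.86°, longitude -109.78°.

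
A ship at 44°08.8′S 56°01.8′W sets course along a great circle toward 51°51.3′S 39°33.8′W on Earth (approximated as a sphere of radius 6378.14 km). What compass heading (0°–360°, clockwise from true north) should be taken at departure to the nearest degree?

With φ₁ = -0.7705, φ₂ = -0.9050, Δλ = 0.2874 rad, the forward-azimuth formula gives
θ = atan2( sin Δλ cos φ₂ , cos φ₁ sin φ₂ − sin φ₁ cos φ₂ cos Δλ ) = atan2(0.1751, -0.1518) = 130.92°.
So the initial bearing is 131°.

131°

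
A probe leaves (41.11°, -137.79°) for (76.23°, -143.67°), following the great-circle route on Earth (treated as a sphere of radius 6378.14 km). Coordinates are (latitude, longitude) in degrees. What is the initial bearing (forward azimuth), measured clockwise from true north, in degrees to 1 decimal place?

Δλ = -5.880° = -0.1026 rad.
y = sin Δλ · cos φ₂ = (-0.1024)(0.2380) = -0.0244
x = cos φ₁ sin φ₂ − sin φ₁ cos φ₂ cos Δλ = (0.7534)(0.9713) − (0.6575)(0.2380)(0.9947) = 0.5761
θ = atan2(y, x) = -2.42°; adding 360° gives 357.6°.

357.6°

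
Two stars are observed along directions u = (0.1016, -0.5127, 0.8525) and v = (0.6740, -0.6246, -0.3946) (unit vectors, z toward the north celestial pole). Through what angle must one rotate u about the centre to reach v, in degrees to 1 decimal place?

87.0°

u·v = 0.0523; |u| = 1.0000, |v| = 1.0001.
cos θ = (u·v)/(|u||v|) = 0.0523, so θ = 87.0°.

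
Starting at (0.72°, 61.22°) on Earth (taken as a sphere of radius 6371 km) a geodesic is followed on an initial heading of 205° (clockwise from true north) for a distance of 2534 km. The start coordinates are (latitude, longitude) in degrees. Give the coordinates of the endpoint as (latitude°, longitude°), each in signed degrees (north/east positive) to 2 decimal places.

Angular distance δ = d/R = 2534/6371 = 0.39774 rad; initial bearing θ = 3.5779 rad.
sin φ₂ = sin φ₁ cos δ + cos φ₁ sin δ cos θ = (0.0126)(0.9219) + (0.9999)(0.3873)(-0.9063) = -0.3394, so φ₂ = -19.84°.
Δλ = atan2(sin θ sin δ cos φ₁, cos δ − sin φ₁ sin φ₂) = atan2(-0.1637, 0.9262) = -10.022°.
λ₂ = 61.220° − 10.022° = 51.20°.

-19.84°, 51.20°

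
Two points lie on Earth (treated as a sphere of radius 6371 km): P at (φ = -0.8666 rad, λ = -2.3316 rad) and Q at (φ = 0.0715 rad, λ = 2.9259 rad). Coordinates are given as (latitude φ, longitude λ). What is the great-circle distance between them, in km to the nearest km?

In radians: φ₁ = -0.8666, φ₂ = 0.0715, Δλ = -58.767° = -1.0257 rad.
Haversine: a = sin²(Δφ/2) + cos φ₁ cos φ₂ sin²(Δλ/2) = 0.2043 + (0.6474)(0.9974)(0.2407) = 0.35980.
Central angle c = 2·arcsin(√a) = 1.28659 rad.
Distance = R·c = 6371 × 1.2866 ≈ 8197 km.

8197 km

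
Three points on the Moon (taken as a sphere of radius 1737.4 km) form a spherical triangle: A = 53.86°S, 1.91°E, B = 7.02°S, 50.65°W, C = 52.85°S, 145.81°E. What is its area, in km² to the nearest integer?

Side lengths (central angles): a = 2.0685, b = 1.2069, c = 1.0989 rad; semiperimeter s = 2.1872.
By l'Huilier's theorem, tan(E/4) = √[tan(s/2) tan((s−a)/2) tan((s−b)/2) tan((s−c)/2)], giving spherical excess E = 0.7610 rad.
Area = E·R² = 0.7610 × (1737.4)² ≈ 2297203 km².

2297203 km²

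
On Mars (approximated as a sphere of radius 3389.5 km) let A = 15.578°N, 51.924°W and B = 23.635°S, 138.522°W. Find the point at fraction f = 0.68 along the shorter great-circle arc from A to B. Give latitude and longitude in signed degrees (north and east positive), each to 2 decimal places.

The central angle between A and B is δ = 1.6261 rad.
With f = 0.68, the slerp weights are sin((1−f)δ)/sin δ = 0.4980 and sin(fδ)/sin δ = 0.8952.
Weighted sum of the unit vectors: (0.4980)·(0.5941,-0.7583,0.2685) + (0.8952)·(-0.6864,-0.6068,-0.4009) = (-0.3186, -0.9208, -0.2252).
Converting back: φ = atan2(z, √(x²+y²)) = -13.01°, λ = atan2(y, x) = -109.09°.

-13.01°, -109.09°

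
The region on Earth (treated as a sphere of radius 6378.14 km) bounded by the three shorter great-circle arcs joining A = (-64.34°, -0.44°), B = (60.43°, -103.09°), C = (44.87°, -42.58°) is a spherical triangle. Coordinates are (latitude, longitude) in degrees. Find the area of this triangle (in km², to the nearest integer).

Side lengths (central angles): a = 0.6668, b = 1.9915, c = 2.5513 rad; semiperimeter s = 2.6048.
By l'Huilier's theorem, tan(E/4) = √[tan(s/2) tan((s−a)/2) tan((s−b)/2) tan((s−c)/2)], giving spherical excess E = 0.8348 rad.
Area = E·R² = 0.8348 × (6378.14)² ≈ 33960851 km².

33960851 km²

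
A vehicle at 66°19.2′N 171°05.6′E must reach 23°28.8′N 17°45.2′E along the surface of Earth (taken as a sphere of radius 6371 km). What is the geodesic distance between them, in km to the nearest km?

9780 km

With latitudes φ₁ = 66.320°, φ₂ = 23.480° and longitude difference Δλ = -153.340°:
cos c = sin φ₁ sin φ₂ + cos φ₁ cos φ₂ cos Δλ = (0.9158)(0.3984) + (0.4016)(0.9172)(-0.8937) = 0.03567,
so c = arccos(0.03567) = 1.53512 rad.
Distance = R·c = 6371 × 1.5351 ≈ 9780 km.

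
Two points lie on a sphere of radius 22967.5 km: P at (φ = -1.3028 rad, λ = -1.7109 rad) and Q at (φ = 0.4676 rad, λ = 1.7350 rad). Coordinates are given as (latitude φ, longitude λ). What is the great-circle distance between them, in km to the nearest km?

52638 km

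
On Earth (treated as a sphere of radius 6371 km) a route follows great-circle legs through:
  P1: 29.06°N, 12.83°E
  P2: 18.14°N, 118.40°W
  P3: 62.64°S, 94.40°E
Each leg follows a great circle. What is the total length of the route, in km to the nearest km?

Leg P1→P2: central angle 1.9782 rad, distance 12603.3 km.
Leg P2→P3: central angle 2.2700 rad, distance 14462.3 km.
Total: 12603.3 + 14462.3 ≈ 27066 km.

27066 km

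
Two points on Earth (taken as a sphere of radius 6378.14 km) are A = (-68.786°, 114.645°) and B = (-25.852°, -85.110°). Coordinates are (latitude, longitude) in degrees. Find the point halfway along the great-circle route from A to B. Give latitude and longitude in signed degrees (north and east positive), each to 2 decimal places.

-67.29°, -97.44°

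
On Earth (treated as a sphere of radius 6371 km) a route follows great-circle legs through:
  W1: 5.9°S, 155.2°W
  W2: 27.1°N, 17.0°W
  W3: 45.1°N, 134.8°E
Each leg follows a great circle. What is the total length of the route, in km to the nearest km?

26503 km

Leg W1→W2: central angle 2.3560 rad, distance 15009.8 km.
Leg W2→W3: central angle 1.8040 rad, distance 11493.4 km.
Total: 15009.8 + 11493.4 ≈ 26503 km.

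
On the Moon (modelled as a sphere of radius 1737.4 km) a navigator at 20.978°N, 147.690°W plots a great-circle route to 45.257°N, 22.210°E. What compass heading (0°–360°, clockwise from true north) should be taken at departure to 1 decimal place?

With φ₁ = 0.3661, φ₂ = 0.7899, Δλ = 2.9653 rad, the forward-azimuth formula gives
θ = atan2( sin Δλ cos φ₂ , cos φ₁ sin φ₂ − sin φ₁ cos φ₂ cos Δλ ) = atan2(0.1234, 0.9113) = 7.71°.
So the initial bearing is 7.7°.

7.7°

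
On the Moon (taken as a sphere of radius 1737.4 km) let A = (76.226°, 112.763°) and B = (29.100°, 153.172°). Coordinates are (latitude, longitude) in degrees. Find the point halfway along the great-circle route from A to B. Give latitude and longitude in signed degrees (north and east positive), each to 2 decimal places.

53.81°, 144.85°

The central angle between A and B is δ = 0.8883 rad.
With f = 0.5, the slerp weights are sin((1−f)δ)/sin δ = 0.5537 and sin(fδ)/sin δ = 0.5537.
Weighted sum of the unit vectors: (0.5537)·(-0.0921,0.2195,0.9712) + (0.5537)·(-0.7797,0.3943,0.4863) = (-0.4828, 0.3399, 0.8071).
Converting back: φ = atan2(z, √(x²+y²)) = 53.81°, λ = atan2(y, x) = 144.85°.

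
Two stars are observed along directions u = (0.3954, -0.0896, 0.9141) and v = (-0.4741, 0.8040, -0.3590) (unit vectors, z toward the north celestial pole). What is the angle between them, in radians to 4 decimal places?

u·v = -0.5877; |u| = 1.0000, |v| = 1.0000.
cos θ = (u·v)/(|u||v|) = -0.5877, so θ = 2.1990 rad.

2.1990 rad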